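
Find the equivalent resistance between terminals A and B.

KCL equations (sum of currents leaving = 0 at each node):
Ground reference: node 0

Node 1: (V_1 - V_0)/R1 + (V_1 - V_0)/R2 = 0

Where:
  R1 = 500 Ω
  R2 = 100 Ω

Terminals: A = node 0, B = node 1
Reduce the network between node 0 (A) and node 1 (B) by series/parallel combination:
  Rp1 = R1 ‖ R2 (parallel, both between nodes 0 and 1) = 1/(1/500 + 1/100) = 83.33 Ω
R_eq = 83.33 Ω

Final answer: 83.33 Ω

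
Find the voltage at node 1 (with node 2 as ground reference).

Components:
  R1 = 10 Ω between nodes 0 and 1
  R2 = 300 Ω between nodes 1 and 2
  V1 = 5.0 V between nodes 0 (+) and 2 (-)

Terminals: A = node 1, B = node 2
Nodal analysis, taking node 2 as the 0 V reference.
Source V1 fixes V_0 = 5 V.
KCL at each unknown node (sum of currents leaving = 0; resistances in Ω):
  Node 1: (V_1 - 5)/10 + (V_1 - 0)/300 = 0
Collecting terms: 0.1033 × V_1 = 0.5  =>  V_1 = 4.839 V
The requested potential is V_1 = 4.839 V.

Final answer: V_1 = 4.839 V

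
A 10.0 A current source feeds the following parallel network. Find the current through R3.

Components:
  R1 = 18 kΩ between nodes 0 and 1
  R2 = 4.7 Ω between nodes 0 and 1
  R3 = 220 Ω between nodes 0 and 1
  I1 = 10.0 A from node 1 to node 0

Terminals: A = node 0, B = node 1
All resistors sit directly between nodes 0 and 1, so they are in parallel and share one voltage V; the full source current 10 A splits among them.
1/R_par = 1/18000 + 1/4.7 + 1/220 = 0.2174 S  =>  R_par = 4.601 Ω
V = I × R_par = 10 × 4.601 = 46.01 V
I_R3 = V/R3 = 46.01/220 = 0.2091 A

Final answer: 0.2091 A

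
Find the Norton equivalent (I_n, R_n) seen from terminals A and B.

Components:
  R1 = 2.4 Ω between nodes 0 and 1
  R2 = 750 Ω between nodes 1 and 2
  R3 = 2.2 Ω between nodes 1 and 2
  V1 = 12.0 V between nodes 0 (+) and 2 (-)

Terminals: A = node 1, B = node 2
Find the Thévenin equivalent first; then I_n = V_th/R_th and R_n = R_th.
Step 1 — V_th is the open-circuit voltage V_A - V_B (nothing connected across the terminals).
Nodal analysis, taking node 2 as the 0 V reference.
Source V1 fixes V_0 = 12 V.
KCL at each unknown node (sum of currents leaving = 0; resistances in Ω):
  Node 1: (V_1 - 12)/2.4 + (V_1 - 0)/750 + (V_1 - 0)/2.2 = 0
Collecting terms: 0.8725 × V_1 = 5  =>  V_1 = 5.73 V
V_th = V_1 - V_2 = 5.73 - 0 = 5.73 V
Step 2 — R_th: zero the source — replace V1 by a short circuit (node 2 merges into node 0) — and find the resistance seen between A (node 1) and B (node 0).
Reduce the network between node 1 (A) and node 0 (B) by series/parallel combination:
  Rp1 = R1 ‖ R2 ‖ R3 (parallel, all between nodes 0 and 1) = 1/(1/2.4 + 1/750 + 1/2.2) = 1.146 Ω
R_th = 1.146 Ω
I_n = V_th/R_th = 5.73/1.146 = 5 A, and R_n = R_th = 1.146 Ω

Final answer: I_n = 5 A, R_n = 1.146 Ω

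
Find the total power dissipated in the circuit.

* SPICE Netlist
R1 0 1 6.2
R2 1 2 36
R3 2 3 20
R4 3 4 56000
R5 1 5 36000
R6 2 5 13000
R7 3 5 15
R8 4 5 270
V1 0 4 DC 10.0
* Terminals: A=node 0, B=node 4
Nodal analysis, taking node 4 as the 0 V reference.
Source V1 fixes V_0 = 10 V.
KCL at each unknown node (sum of currents leaving = 0; resistances in Ω):
  Node 1: (V_1 - 10)/6.2 + (V_1 - V_2)/36 + (V_1 - V_5)/36000 = 0
  Node 2: (V_2 - V_1)/36 + (V_2 - V_3)/20 + (V_2 - V_5)/13000 = 0
  Node 3: (V_3 - V_2)/20 + (V_3 - 0)/56000 + (V_3 - V_5)/15 = 0
  Node 5: (V_5 - V_1)/36000 + (V_5 - V_2)/13000 + (V_5 - V_3)/15 + (V_5 - 0)/270 = 0
Collecting terms (coefficients in siemens):
  0.1891·V_1 - 0.02778·V_2 - 0.00002778·V_5 = 1.613
  0.07785·V_2 - 0.02778·V_1 - 0.05·V_3 - 0.00007692·V_5 = 0
  0.1167·V_3 - 0.05·V_2 - 0.06667·V_5 = 0
  0.07048·V_5 - 0.00002778·V_1 - 0.00007692·V_2 - 0.06667·V_3 = 0
Solving these 4 simultaneous equations (Gaussian elimination) gives:
  V_1 = 9.821 V, V_2 = 8.781 V, V_3 = 8.205 V, V_5 = 7.775 V
Power in each resistor, P = (ΔV)²/R:
  P_R1 = (10 - 9.821)²/6.2 = 0.005193 W
  P_R2 = (9.821 - 8.781)²/36 = 0.03004 W
  P_R3 = (8.781 - 8.205)²/20 = 0.0166 W
  P_R4 = (8.205 - 0)²/56000 = 0.001202 W
  P_R5 = (9.821 - 7.775)²/36000 = 0.0001163 W
  P_R6 = (8.781 - 7.775)²/13000 = 0.00007786 W
  P_R7 = (8.205 - 7.775)²/15 = 0.01232 W
  P_R8 = (0 - 7.775)²/270 = 0.2239 W
P_total = P_R1 + P_R2 + P_R3 + P_R4 + P_R5 + P_R6 + P_R7 + P_R8 = 0.2894 W

Final answer: 0.2894 W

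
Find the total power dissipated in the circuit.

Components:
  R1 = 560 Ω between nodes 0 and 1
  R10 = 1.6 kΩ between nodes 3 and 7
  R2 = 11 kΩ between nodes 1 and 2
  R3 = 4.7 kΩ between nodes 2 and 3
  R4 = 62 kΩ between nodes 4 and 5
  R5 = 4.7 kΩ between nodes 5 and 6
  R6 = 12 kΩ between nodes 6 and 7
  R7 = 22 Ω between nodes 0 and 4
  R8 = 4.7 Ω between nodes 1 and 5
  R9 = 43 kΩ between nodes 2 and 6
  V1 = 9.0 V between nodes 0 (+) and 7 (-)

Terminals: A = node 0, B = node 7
Nodal analysis, taking node 7 as the 0 V reference.
Source V1 fixes V_0 = 9 V.
KCL at each unknown node (sum of currents leaving = 0; resistances in Ω):
  Node 1: (V_1 - 9)/560 + (V_1 - V_2)/11000 + (V_1 - V_5)/4.7 = 0
  Node 2: (V_2 - V_1)/11000 + (V_2 - V_3)/4700 + (V_2 - V_6)/43000 = 0
  Node 3: (V_3 - V_2)/4700 + (V_3 - 0)/1600 = 0
  Node 4: (V_4 - V_5)/62000 + (V_4 - 9)/22 = 0
  Node 5: (V_5 - V_4)/62000 + (V_5 - V_6)/4700 + (V_5 - V_1)/4.7 = 0
  Node 6: (V_6 - V_5)/4700 + (V_6 - 0)/12000 + (V_6 - V_2)/43000 = 0
Collecting terms (coefficients in siemens):
  0.2146·V_1 - 0.00009091·V_2 - 0.2128·V_5 = 0.01607
  0.0003269·V_2 - 0.00009091·V_1 - 0.0002128·V_3 - 0.00002326·V_6 = 0
  0.0008378·V_3 - 0.0002128·V_2 = 0
  0.04547·V_4 - 0.00001613·V_5 = 0.4091
  0.213·V_5 - 0.2128·V_1 - 0.00001613·V_4 - 0.0002128·V_6 = 0
  0.0003194·V_6 - 0.00002326·V_2 - 0.0002128·V_5 = 0
Solving these 6 simultaneous equations (Gaussian elimination) gives:
  V_1 = 8.437 V, V_2 = 3.31 V, V_3 = 0.8407 V, V_4 = 9 V
  V_5 = 8.435 V, V_6 = 5.861 V
Power in each resistor, P = (ΔV)²/R:
  P_R1 = (9 - 8.437)²/560 = 0.0005653 W
  P_R2 = (8.437 - 3.31)²/11000 = 0.00239 W
  P_R3 = (3.31 - 0.8407)²/4700 = 0.001298 W
  P_R4 = (9 - 8.435)²/62000 = 0.000005148 W
  P_R5 = (8.435 - 5.861)²/4700 = 0.00141 W
  P_R6 = (5.861 - 0)²/12000 = 0.002862 W
  P_R7 = (9 - 9)²/22 = 0.000000001827 W
  P_R8 = (8.437 - 8.435)²/4.7 = 0.000001363 W
  P_R9 = (3.31 - 5.861)²/43000 = 0.0001513 W
  P_R10 = (0.8407 - 0)²/1600 = 0.0004417 W
P_total = P_R1 + P_R2 + P_R3 + P_R4 + P_R5 + P_R6 + P_R7 + P_R8 + P_R9 + P_R10 = 0.009124 W

Final answer: 0.009124 W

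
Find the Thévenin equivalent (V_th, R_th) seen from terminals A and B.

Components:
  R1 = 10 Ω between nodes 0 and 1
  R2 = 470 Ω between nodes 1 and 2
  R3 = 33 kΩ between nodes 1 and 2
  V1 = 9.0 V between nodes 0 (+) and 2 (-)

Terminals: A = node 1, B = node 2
Step 1 — V_th is the open-circuit voltage V_A - V_B (nothing connected across the terminals).
Nodal analysis, taking node 2 as the 0 V reference.
Source V1 fixes V_0 = 9 V.
KCL at each unknown node (sum of currents leaving = 0; resistances in Ω):
  Node 1: (V_1 - 9)/10 + (V_1 - 0)/470 + (V_1 - 0)/33000 = 0
Collecting terms: 0.1022 × V_1 = 0.9  =>  V_1 = 8.81 V
V_th = V_1 - V_2 = 8.81 - 0 = 8.81 V
Step 2 — R_th: zero the source — replace V1 by a short circuit (node 2 merges into node 0) — and find the resistance seen between A (node 1) and B (node 0).
Reduce the network between node 1 (A) and node 0 (B) by series/parallel combination:
  Rp1 = R1 ‖ R2 ‖ R3 (parallel, all between nodes 0 and 1) = 1/(1/10 + 1/470 + 1/33000) = 9.789 Ω
R_th = 9.789 Ω

Final answer: V_th = 8.81 V, R_th = 9.789 Ω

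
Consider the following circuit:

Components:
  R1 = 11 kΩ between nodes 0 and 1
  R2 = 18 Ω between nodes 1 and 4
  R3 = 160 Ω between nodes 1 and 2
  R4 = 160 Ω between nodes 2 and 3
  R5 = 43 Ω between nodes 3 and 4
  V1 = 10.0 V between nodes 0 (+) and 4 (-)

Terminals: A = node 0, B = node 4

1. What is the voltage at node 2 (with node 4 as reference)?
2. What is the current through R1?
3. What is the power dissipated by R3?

Nodal analysis, taking node 4 as the 0 V reference.
Source V1 fixes V_0 = 10 V.
KCL at each unknown node (sum of currents leaving = 0; resistances in Ω):
  Node 1: (V_1 - 10)/11000 + (V_1 - 0)/18 + (V_1 - V_2)/160 = 0
  Node 2: (V_2 - V_1)/160 + (V_2 - V_3)/160 = 0
  Node 3: (V_3 - V_2)/160 + (V_3 - 0)/43 = 0
Collecting terms (coefficients in siemens):
  0.0619·V_1 - 0.00625·V_2 = 0.0009091
  0.0125·V_2 - 0.00625·V_1 - 0.00625·V_3 = 0
  0.02951·V_3 - 0.00625·V_2 = 0
Solving these 3 simultaneous equations (Gaussian elimination) gives:
  V_1 = 0.01557 V, V_2 = 0.008705 V, V_3 = 0.001844 V
Part 1:
  Read off the nodal solution: V_2 = 0.008705 V
Part 2:
  I_R1 = (V_0 - V_1)/R1 = (10 - 0.01557)/11000 = 0.0009077 A
  Magnitude: I_R1 = 0.0009077 A
Part 3:
  I_R3 = (V_1 - V_2)/R3 = (0.01557 - 0.008705)/160 = 0.00004288 A
  P_R3 = I_R3² × R3 = (0.00004288)² × 160 = 0.0000002942 W

Final answers:
1. V_2 = 0.008705 V
2. I_R1 = 0.0009077 A
3. P_R3 = 2.942e-07 W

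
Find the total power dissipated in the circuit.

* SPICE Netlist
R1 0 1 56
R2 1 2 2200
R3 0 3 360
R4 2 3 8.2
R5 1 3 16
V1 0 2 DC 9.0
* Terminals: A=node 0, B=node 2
Nodal analysis, taking node 2 as the 0 V reference.
Source V1 fixes V_0 = 9 V.
KCL at each unknown node (sum of currents leaving = 0; resistances in Ω):
  Node 1: (V_1 - 9)/56 + (V_1 - 0)/2200 + (V_1 - V_3)/16 = 0
  Node 3: (V_3 - 9)/360 + (V_3 - 0)/8.2 + (V_3 - V_1)/16 = 0
Collecting terms (coefficients in siemens):
  0.08081·V_1 - 0.0625·V_3 = 0.1607
  0.1872·V_3 - 0.0625·V_1 = 0.025
Determinant D = (0.08081)(0.1872) - (-0.0625)(-0.0625) = 0.01122
V_1 = [(0.1607)(0.1872) - (-0.0625)(0.025)]/D = 2.82 V
V_3 = [(0.08081)(0.025) - (0.1607)(-0.0625)]/D = 1.075 V
Power in each resistor, P = (ΔV)²/R:
  P_R1 = (9 - 2.82)²/56 = 0.682 W
  P_R2 = (2.82 - 0)²/2200 = 0.003615 W
  P_R3 = (9 - 1.075)²/360 = 0.1745 W
  P_R4 = (0 - 1.075)²/8.2 = 0.1409 W
  P_R5 = (2.82 - 1.075)²/16 = 0.1904 W
P_total = P_R1 + P_R2 + P_R3 + P_R4 + P_R5 = 1.191 W

Final answer: 1.191 W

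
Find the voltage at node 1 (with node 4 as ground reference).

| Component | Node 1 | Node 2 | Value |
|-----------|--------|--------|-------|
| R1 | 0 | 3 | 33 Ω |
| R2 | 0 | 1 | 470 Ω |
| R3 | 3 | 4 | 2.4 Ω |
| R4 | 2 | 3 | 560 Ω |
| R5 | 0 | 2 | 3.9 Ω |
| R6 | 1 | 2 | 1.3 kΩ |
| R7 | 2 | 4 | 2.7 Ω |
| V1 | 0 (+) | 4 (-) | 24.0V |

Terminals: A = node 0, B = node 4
Nodal analysis, taking node 4 as the 0 V reference.
Source V1 fixes V_0 = 24 V.
KCL at each unknown node (sum of currents leaving = 0; resistances in Ω):
  Node 1: (V_1 - 24)/470 + (V_1 - V_2)/1300 = 0
  Node 2: (V_2 - V_3)/560 + (V_2 - 24)/3.9 + (V_2 - V_1)/1300 + (V_2 - 0)/2.7 = 0
  Node 3: (V_3 - 24)/33 + (V_3 - 0)/2.4 + (V_3 - V_2)/560 = 0
Collecting terms (coefficients in siemens):
  0.002897·V_1 - 0.0007692·V_2 = 0.05106
  0.6293·V_2 - 0.0007692·V_1 - 0.001786·V_3 = 6.154
  0.4488·V_3 - 0.001786·V_2 = 0.7273
Solving these 3 simultaneous equations (Gaussian elimination) gives:
  V_1 = 20.23 V, V_2 = 9.808 V, V_3 = 1.66 V
The requested potential is V_1 = 20.23 V.

Final answer: V_1 = 20.23 V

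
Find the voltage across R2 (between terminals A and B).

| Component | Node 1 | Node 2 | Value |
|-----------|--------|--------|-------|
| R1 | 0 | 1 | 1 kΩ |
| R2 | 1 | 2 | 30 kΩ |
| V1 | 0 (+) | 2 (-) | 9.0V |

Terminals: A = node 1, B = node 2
R1 and R2 are in series across V1 (node 0 → node 1 → node 2), and the output A–B is taken across R2, so this is a voltage divider.
Series current: I = V1/(R1 + R2) = 9/(1000 + 30000) = 9/31000 = 0.0002903 A
V_R2 = I × R2 = V1 × R2/(R1 + R2) = 9 × 30000/31000 = 8.71 V

Final answer: 8.71 V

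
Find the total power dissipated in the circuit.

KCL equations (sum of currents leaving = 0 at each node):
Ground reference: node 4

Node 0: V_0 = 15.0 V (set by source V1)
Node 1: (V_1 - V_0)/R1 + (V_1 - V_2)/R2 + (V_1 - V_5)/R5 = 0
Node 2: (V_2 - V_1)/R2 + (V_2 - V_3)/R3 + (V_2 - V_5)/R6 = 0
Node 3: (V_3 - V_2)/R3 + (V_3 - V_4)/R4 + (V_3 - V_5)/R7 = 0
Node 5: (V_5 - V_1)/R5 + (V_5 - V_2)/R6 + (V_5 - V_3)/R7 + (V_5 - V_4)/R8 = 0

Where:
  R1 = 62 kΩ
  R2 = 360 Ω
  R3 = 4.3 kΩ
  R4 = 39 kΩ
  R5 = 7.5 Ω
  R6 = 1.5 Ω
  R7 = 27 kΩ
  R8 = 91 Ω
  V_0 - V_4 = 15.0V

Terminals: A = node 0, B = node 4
Nodal analysis, taking node 4 as the 0 V reference.
Source V1 fixes V_0 = 15 V.
KCL at each unknown node (sum of currents leaving = 0; resistances in Ω):
  Node 1: (V_1 - 15)/62000 + (V_1 - V_2)/360 + (V_1 - V_5)/7.5 = 0
  Node 2: (V_2 - V_1)/360 + (V_2 - V_3)/4300 + (V_2 - V_5)/1.5 = 0
  Node 3: (V_3 - V_2)/4300 + (V_3 - 0)/39000 + (V_3 - V_5)/27000 = 0
  Node 5: (V_5 - V_1)/7.5 + (V_5 - V_2)/1.5 + (V_5 - V_3)/27000 + (V_5 - 0)/91 = 0
Collecting terms (coefficients in siemens):
  0.1361·V_1 - 0.002778·V_2 - 0.1333·V_5 = 0.0002419
  0.6697·V_2 - 0.002778·V_1 - 0.0002326·V_3 - 0.6667·V_5 = 0
  0.0002952·V_3 - 0.0002326·V_2 - 0.00003704·V_5 = 0
  0.811·V_5 - 0.1333·V_1 - 0.6667·V_2 - 0.00003704·V_3 = 0
Solving these 4 simultaneous equations (Gaussian elimination) gives:
  V_1 = 0.02371 V, V_2 = 0.02194 V, V_3 = 0.02003 V, V_5 = 0.02193 V
Power in each resistor, P = (ΔV)²/R:
  P_R1 = (15 - 0.02371)²/62000 = 0.003618 W
  P_R2 = (0.02371 - 0.02194)²/360 = 0.000000008684 W
  P_R3 = (0.02194 - 0.02003)²/4300 = 0.0000000008452 W
  P_R4 = (0.02003 - 0)²/39000 = 0.00000001029 W
  P_R5 = (0.02371 - 0.02193)²/7.5 = 0.00000042 W
  P_R6 = (0.02194 - 0.02193)²/1.5 = 0.00000000002995 W
  P_R7 = (0.02003 - 0.02193)²/27000 = 0.0000000001337 W
  P_R8 = (0 - 0.02193)²/91 = 0.000005287 W
P_total = P_R1 + P_R2 + P_R3 + P_R4 + P_R5 + P_R6 + P_R7 + P_R8 = 0.003623 W

Final answer: 0.003623 W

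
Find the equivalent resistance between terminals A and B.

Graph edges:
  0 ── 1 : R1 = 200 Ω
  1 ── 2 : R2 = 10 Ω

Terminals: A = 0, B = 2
Reduce the network between node 0 (A) and node 2 (B) by series/parallel combination:
  Rs1 = R1 + R2 (series, joined only at node 1) = 200 + 10 = 210 Ω
R_eq = 210 Ω

Final answer: 210 Ω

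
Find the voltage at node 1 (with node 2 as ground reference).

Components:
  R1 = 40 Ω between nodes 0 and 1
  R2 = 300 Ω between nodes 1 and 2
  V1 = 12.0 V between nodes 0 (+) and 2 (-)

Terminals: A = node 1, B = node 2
Nodal analysis, taking node 2 as the 0 V reference.
Source V1 fixes V_0 = 12 V.
KCL at each unknown node (sum of currents leaving = 0; resistances in Ω):
  Node 1: (V_1 - 12)/40 + (V_1 - 0)/300 = 0
Collecting terms: 0.02833 × V_1 = 0.3  =>  V_1 = 10.59 V
The requested potential is V_1 = 10.59 V.

Final answer: V_1 = 10.59 V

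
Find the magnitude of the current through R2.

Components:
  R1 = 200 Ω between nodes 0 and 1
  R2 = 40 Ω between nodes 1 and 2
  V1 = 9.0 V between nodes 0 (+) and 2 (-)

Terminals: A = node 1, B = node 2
Nodal analysis, taking node 2 as the 0 V reference.
Source V1 fixes V_0 = 9 V.
KCL at each unknown node (sum of currents leaving = 0; resistances in Ω):
  Node 1: (V_1 - 9)/200 + (V_1 - 0)/40 = 0
Collecting terms: 0.03 × V_1 = 0.045  =>  V_1 = 1.5 V
I_R2 = (V_1 - V_2)/R2 = (1.5 - 0)/40 = 0.0375 A
|I_R2| = 0.0375 A

Final answer: |I_R2| = 0.0375 A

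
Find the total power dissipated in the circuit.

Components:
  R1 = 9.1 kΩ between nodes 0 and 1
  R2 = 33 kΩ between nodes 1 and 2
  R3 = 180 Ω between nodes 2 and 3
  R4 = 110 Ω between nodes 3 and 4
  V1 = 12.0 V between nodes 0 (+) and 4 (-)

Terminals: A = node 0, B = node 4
Nodal analysis, taking node 4 as the 0 V reference.
Source V1 fixes V_0 = 12 V.
KCL at each unknown node (sum of currents leaving = 0; resistances in Ω):
  Node 1: (V_1 - 12)/9100 + (V_1 - V_2)/33000 = 0
  Node 2: (V_2 - V_1)/33000 + (V_2 - V_3)/180 = 0
  Node 3: (V_3 - V_2)/180 + (V_3 - 0)/110 = 0
Collecting terms (coefficients in siemens):
  0.0001402·V_1 - 0.0000303·V_2 = 0.001319
  0.005586·V_2 - 0.0000303·V_1 - 0.005556·V_3 = 0
  0.01465·V_3 - 0.005556·V_2 = 0
Solving these 3 simultaneous equations (Gaussian elimination) gives:
  V_1 = 9.424 V, V_2 = 0.08209 V, V_3 = 0.03114 V
Power in each resistor, P = (ΔV)²/R:
  P_R1 = (12 - 9.424)²/9100 = 0.0007293 W
  P_R2 = (9.424 - 0.08209)²/33000 = 0.002645 W
  P_R3 = (0.08209 - 0.03114)²/180 = 0.00001442 W
  P_R4 = (0.03114 - 0)²/110 = 0.000008815 W
P_total = P_R1 + P_R2 + P_R3 + P_R4 = 0.003397 W

Final answer: 0.003397 W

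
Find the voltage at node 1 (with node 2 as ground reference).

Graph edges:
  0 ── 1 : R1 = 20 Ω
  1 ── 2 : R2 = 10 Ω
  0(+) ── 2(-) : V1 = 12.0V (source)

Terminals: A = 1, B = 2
Nodal analysis, taking node 2 as the 0 V reference.
Source V1 fixes V_0 = 12 V.
KCL at each unknown node (sum of currents leaving = 0; resistances in Ω):
  Node 1: (V_1 - 12)/20 + (V_1 - 0)/10 = 0
Collecting terms: 0.15 × V_1 = 0.6  =>  V_1 = 4 V
The requested potential is V_1 = 4 V.

Final answer: V_1 = 4 V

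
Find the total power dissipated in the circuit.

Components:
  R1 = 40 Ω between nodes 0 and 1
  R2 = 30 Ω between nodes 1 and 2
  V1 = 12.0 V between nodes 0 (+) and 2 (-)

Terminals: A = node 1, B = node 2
Nodal analysis, taking node 2 as the 0 V reference.
Source V1 fixes V_0 = 12 V.
KCL at each unknown node (sum of currents leaving = 0; resistances in Ω):
  Node 1: (V_1 - 12)/40 + (V_1 - 0)/30 = 0
Collecting terms: 0.05833 × V_1 = 0.3  =>  V_1 = 5.143 V
Power in each resistor, P = (ΔV)²/R:
  P_R1 = (12 - 5.143)²/40 = 1.176 W
  P_R2 = (5.143 - 0)²/30 = 0.8816 W
P_total = P_R1 + P_R2 = 2.057 W

Final answer: 2.057 W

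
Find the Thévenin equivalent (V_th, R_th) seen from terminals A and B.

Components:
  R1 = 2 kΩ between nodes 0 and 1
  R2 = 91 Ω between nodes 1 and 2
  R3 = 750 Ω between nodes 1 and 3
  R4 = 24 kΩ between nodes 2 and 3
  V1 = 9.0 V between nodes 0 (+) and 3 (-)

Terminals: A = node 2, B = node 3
Step 1 — V_th is the open-circuit voltage V_A - V_B (nothing connected across the terminals).
Nodal analysis, taking node 3 as the 0 V reference.
Source V1 fixes V_0 = 9 V.
KCL at each unknown node (sum of currents leaving = 0; resistances in Ω):
  Node 1: (V_1 - 9)/2000 + (V_1 - V_2)/91 + (V_1 - 0)/750 = 0
  Node 2: (V_2 - V_1)/91 + (V_2 - 0)/24000 = 0
Collecting terms (coefficients in siemens):
  0.01282·V_1 - 0.01099·V_2 = 0.0045
  0.01103·V_2 - 0.01099·V_1 = 0
Determinant D = (0.01282)(0.01103) - (-0.01099)(-0.01099) = 0.00002068
V_1 = [(0.0045)(0.01103) - (-0.01099)(0)]/D = 2.4 V
V_2 = [(0.01282)(0) - (0.0045)(-0.01099)]/D = 2.391 V
V_th = V_2 - V_3 = 2.391 - 0 = 2.391 V
Step 2 — R_th: zero the source — replace V1 by a short circuit (node 3 merges into node 0) — and find the resistance seen between A (node 2) and B (node 0).
Reduce the network between node 2 (A) and node 0 (B) by series/parallel combination:
  Rp1 = R1 ‖ R3 (parallel, both between nodes 0 and 1) = 1/(1/2000 + 1/750) = 545.5 Ω
  Rs1 = R2 + Rp1 (series, joined only at node 1) = 91 + 545.5 = 636.5 Ω
  Rp2 = R4 ‖ Rs1 (parallel, both between nodes 0 and 2) = 1/(1/24000 + 1/636.5) = 620 Ω
R_th = 620 Ω

Final answer: V_th = 2.391 V, R_th = 620 Ω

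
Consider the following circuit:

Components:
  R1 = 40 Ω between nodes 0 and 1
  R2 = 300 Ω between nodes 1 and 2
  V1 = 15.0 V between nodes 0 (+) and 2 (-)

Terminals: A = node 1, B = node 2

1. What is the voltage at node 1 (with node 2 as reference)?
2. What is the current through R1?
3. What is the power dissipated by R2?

Nodal analysis, taking node 2 as the 0 V reference.
Source V1 fixes V_0 = 15 V.
KCL at each unknown node (sum of currents leaving = 0; resistances in Ω):
  Node 1: (V_1 - 15)/40 + (V_1 - 0)/300 = 0
Collecting terms: 0.02833 × V_1 = 0.375  =>  V_1 = 13.24 V
Part 1:
  Read off the nodal solution: V_1 = 13.24 V
Part 2:
  I_R1 = (V_0 - V_1)/R1 = (15 - 13.24)/40 = 0.04412 A
  Magnitude: I_R1 = 0.04412 A
Part 3:
  I_R2 = (V_1 - V_2)/R2 = (13.24 - 0)/300 = 0.04412 A
  P_R2 = I_R2² × R2 = (0.04412)² × 300 = 0.5839 W

Final answers:
1. V_1 = 13.24 V
2. I_R1 = 0.04412 A
3. P_R2 = 0.5839 W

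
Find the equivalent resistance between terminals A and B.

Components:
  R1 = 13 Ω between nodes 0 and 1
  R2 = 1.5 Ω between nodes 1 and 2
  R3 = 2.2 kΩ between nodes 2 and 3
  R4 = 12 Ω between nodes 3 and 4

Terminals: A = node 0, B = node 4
Reduce the network between node 0 (A) and node 4 (B) by series/parallel combination:
  Rs1 = R1 + R2 (series, joined only at node 1) = 13 + 1.5 = 14.5 Ω
  Rs2 = R3 + Rs1 (series, joined only at node 2) = 2200 + 14.5 = 2214 Ω
  Rs3 = R4 + Rs2 (series, joined only at node 3) = 12 + 2214 = 2226 Ω
R_eq = 2.227 kΩ

Final answer: 2.227 kΩ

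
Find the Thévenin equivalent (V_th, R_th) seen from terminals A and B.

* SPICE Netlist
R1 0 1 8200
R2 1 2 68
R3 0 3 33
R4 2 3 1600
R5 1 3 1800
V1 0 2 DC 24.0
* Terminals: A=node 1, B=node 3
Step 1 — V_th is the open-circuit voltage V_A - V_B (nothing connected across the terminals).
Nodal analysis, taking node 2 as the 0 V reference.
Source V1 fixes V_0 = 24 V.
KCL at each unknown node (sum of currents leaving = 0; resistances in Ω):
  Node 1: (V_1 - 24)/8200 + (V_1 - 0)/68 + (V_1 - V_3)/1800 = 0
  Node 3: (V_3 - 24)/33 + (V_3 - 0)/1600 + (V_3 - V_1)/1800 = 0
Collecting terms (coefficients in siemens):
  0.01538·V_1 - 0.0005556·V_3 = 0.002927
  0.03148·V_3 - 0.0005556·V_1 = 0.7273
Determinant D = (0.01538)(0.03148) - (-0.0005556)(-0.0005556) = 0.000484
V_1 = [(0.002927)(0.03148) - (-0.0005556)(0.7273)]/D = 1.025 V
V_3 = [(0.01538)(0.7273) - (0.002927)(-0.0005556)]/D = 23.12 V
V_th = V_1 - V_3 = 1.025 - 23.12 = -22.09 V
Step 2 — R_th: zero the source — replace V1 by a short circuit (node 2 merges into node 0) — and find the resistance seen between A (node 1) and B (node 3).
Reduce the network between node 1 (A) and node 3 (B) by series/parallel combination:
  Rp1 = R1 ‖ R2 (parallel, both between nodes 0 and 1) = 1/(1/8200 + 1/68) = 67.44 Ω
  Rp2 = R3 ‖ R4 (parallel, both between nodes 0 and 3) = 1/(1/33 + 1/1600) = 32.33 Ω
  Rs1 = Rp1 + Rp2 (series, joined only at node 0) = 67.44 + 32.33 = 99.77 Ω
  Rp3 = R5 ‖ Rs1 (parallel, both between nodes 1 and 3) = 1/(1/1800 + 1/99.77) = 94.53 Ω
R_th = 94.53 Ω

Final answer: V_th = -22.09 V, R_th = 94.53 Ω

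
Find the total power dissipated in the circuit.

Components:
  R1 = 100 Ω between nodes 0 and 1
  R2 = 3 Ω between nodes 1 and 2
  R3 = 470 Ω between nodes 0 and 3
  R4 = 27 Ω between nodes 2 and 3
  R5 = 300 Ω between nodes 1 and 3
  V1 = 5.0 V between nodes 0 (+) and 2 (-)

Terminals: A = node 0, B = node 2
Nodal analysis, taking node 2 as the 0 V reference.
Source V1 fixes V_0 = 5 V.
KCL at each unknown node (sum of currents leaving = 0; resistances in Ω):
  Node 1: (V_1 - 5)/100 + (V_1 - 0)/3 + (V_1 - V_3)/300 = 0
  Node 3: (V_3 - 5)/470 + (V_3 - 0)/27 + (V_3 - V_1)/300 = 0
Collecting terms (coefficients in siemens):
  0.3467·V_1 - 0.003333·V_3 = 0.05
  0.0425·V_3 - 0.003333·V_1 = 0.01064
Determinant D = (0.3467)(0.0425) - (-0.003333)(-0.003333) = 0.01472
V_1 = [(0.05)(0.0425) - (-0.003333)(0.01064)]/D = 0.1467 V
V_3 = [(0.3467)(0.01064) - (0.05)(-0.003333)]/D = 0.2618 V
Power in each resistor, P = (ΔV)²/R:
  P_R1 = (5 - 0.1467)²/100 = 0.2355 W
  P_R2 = (0.1467 - 0)²/3 = 0.007178 W
  P_R3 = (5 - 0.2618)²/470 = 0.04777 W
  P_R4 = (0 - 0.2618)²/27 = 0.002539 W
  P_R5 = (0.1467 - 0.2618)²/300 = 0.00004415 W
P_total = P_R1 + P_R2 + P_R3 + P_R4 + P_R5 = 0.2931 W

Final answer: 0.2931 W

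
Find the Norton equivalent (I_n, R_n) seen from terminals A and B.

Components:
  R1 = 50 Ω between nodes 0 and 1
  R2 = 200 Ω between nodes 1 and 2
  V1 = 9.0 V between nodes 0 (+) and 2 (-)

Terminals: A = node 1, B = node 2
Find the Thévenin equivalent first; then I_n = V_th/R_th and R_n = R_th.
Step 1 — V_th is the open-circuit voltage V_A - V_B (nothing connected across the terminals).
Nodal analysis, taking node 2 as the 0 V reference.
Source V1 fixes V_0 = 9 V.
KCL at each unknown node (sum of currents leaving = 0; resistances in Ω):
  Node 1: (V_1 - 9)/50 + (V_1 - 0)/200 = 0
Collecting terms: 0.025 × V_1 = 0.18  =>  V_1 = 7.2 V
V_th = V_1 - V_2 = 7.2 - 0 = 7.2 V
Step 2 — R_th: zero the source — replace V1 by a short circuit (node 2 merges into node 0) — and find the resistance seen between A (node 1) and B (node 0).
Reduce the network between node 1 (A) and node 0 (B) by series/parallel combination:
  Rp1 = R1 ‖ R2 (parallel, both between nodes 0 and 1) = 1/(1/50 + 1/200) = 40 Ω
R_th = 40 Ω
I_n = V_th/R_th = 7.2/40 = 0.18 A, and R_n = R_th = 40 Ω

Final answer: I_n = 0.18 A, R_n = 40 Ω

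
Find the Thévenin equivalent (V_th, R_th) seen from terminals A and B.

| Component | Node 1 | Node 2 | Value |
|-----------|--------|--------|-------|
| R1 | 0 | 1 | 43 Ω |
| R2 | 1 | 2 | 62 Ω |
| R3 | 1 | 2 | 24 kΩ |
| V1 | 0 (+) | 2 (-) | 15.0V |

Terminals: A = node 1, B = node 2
Step 1 — V_th is the open-circuit voltage V_A - V_B (nothing connected across the terminals).
Nodal analysis, taking node 2 as the 0 V reference.
Source V1 fixes V_0 = 15 V.
KCL at each unknown node (sum of currents leaving = 0; resistances in Ω):
  Node 1: (V_1 - 15)/43 + (V_1 - 0)/62 + (V_1 - 0)/24000 = 0
Collecting terms: 0.03943 × V_1 = 0.3488  =>  V_1 = 8.848 V
V_th = V_1 - V_2 = 8.848 - 0 = 8.848 V
Step 2 — R_th: zero the source — replace V1 by a short circuit (node 2 merges into node 0) — and find the resistance seen between A (node 1) and B (node 0).
Reduce the network between node 1 (A) and node 0 (B) by series/parallel combination:
  Rp1 = R1 ‖ R2 ‖ R3 (parallel, all between nodes 0 and 1) = 1/(1/43 + 1/62 + 1/24000) = 25.36 Ω
R_th = 25.36 Ω

Final answer: V_th = 8.848 V, R_th = 25.36 Ω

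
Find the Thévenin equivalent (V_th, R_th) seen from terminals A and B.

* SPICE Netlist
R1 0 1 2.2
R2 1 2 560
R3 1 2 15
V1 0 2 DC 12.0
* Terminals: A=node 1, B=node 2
Step 1 — V_th is the open-circuit voltage V_A - V_B (nothing connected across the terminals).
Nodal analysis, taking node 2 as the 0 V reference.
Source V1 fixes V_0 = 12 V.
KCL at each unknown node (sum of currents leaving = 0; resistances in Ω):
  Node 1: (V_1 - 12)/2.2 + (V_1 - 0)/560 + (V_1 - 0)/15 = 0
Collecting terms: 0.523 × V_1 = 5.455  =>  V_1 = 10.43 V
V_th = V_1 - V_2 = 10.43 - 0 = 10.43 V
Step 2 — R_th: zero the source — replace V1 by a short circuit (node 2 merges into node 0) — and find the resistance seen between A (node 1) and B (node 0).
Reduce the network between node 1 (A) and node 0 (B) by series/parallel combination:
  Rp1 = R1 ‖ R2 ‖ R3 (parallel, all between nodes 0 and 1) = 1/(1/2.2 + 1/560 + 1/15) = 1.912 Ω
R_th = 1.912 Ω

Final answer: V_th = 10.43 V, R_th = 1.912 Ω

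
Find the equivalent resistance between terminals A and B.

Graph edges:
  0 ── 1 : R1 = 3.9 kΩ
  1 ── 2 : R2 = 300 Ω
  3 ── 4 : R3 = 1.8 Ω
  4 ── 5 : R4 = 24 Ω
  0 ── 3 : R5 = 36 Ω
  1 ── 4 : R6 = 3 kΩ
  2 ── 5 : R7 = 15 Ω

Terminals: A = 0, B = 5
The network is not a plain series/parallel combination. Inject a 1 A test current into terminal A (node 0) and return it from terminal B (node 5); then R_eq = V_A / (1 A).
Nodal analysis, taking node 5 as the 0 V reference.
Current source I_test pushes 1 A into node 0 and draws it out of node 5.
KCL at each unknown node (sum of currents leaving = 0; resistances in Ω):
  Node 0: (V_0 - V_1)/3900 + (V_0 - V_3)/36 - 1 = 0
  Node 1: (V_1 - V_0)/3900 + (V_1 - V_2)/300 + (V_1 - V_4)/3000 = 0
  Node 2: (V_2 - V_1)/300 + (V_2 - 0)/15 = 0
  Node 3: (V_3 - V_0)/36 + (V_3 - V_4)/1.8 = 0
  Node 4: (V_4 - V_1)/3000 + (V_4 - V_3)/1.8 + (V_4 - 0)/24 = 0
Collecting terms (coefficients in siemens):
  0.02803·V_0 - 0.0002564·V_1 - 0.02778·V_3 = 1
  0.003923·V_1 - 0.0002564·V_0 - 0.003333·V_2 - 0.0003333·V_4 = 0
  0.07·V_2 - 0.003333·V_1 = 0
  0.5833·V_3 - 0.02778·V_0 - 0.5556·V_4 = 0
  0.5976·V_4 - 0.0003333·V_1 - 0.5556·V_3 = 0
Solving these 5 simultaneous equations (Gaussian elimination) gives:
  V_0 = 60.8 V, V_1 = 6.224 V, V_2 = 0.2964 V, V_3 = 25.3 V
  V_4 = 23.53 V
R_eq = V_0 / 1 A = 60.8 Ω

Final answer: 60.8 Ω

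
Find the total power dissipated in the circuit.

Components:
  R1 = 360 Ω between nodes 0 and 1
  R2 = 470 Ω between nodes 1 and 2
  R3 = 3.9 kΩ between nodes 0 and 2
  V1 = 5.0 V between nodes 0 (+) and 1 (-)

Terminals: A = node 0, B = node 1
Nodal analysis, taking node 1 as the 0 V reference.
Source V1 fixes V_0 = 5 V.
KCL at each unknown node (sum of currents leaving = 0; resistances in Ω):
  Node 2: (V_2 - 0)/470 + (V_2 - 5)/3900 = 0
Collecting terms: 0.002384 × V_2 = 0.001282  =>  V_2 = 0.5378 V
Power in each resistor, P = (ΔV)²/R:
  P_R1 = (5 - 0)²/360 = 0.06944 W
  P_R2 = (0 - 0.5378)²/470 = 0.0006153 W
  P_R3 = (5 - 0.5378)²/3900 = 0.005106 W
P_total = P_R1 + P_R2 + P_R3 = 0.07517 W

Final answer: 0.07517 W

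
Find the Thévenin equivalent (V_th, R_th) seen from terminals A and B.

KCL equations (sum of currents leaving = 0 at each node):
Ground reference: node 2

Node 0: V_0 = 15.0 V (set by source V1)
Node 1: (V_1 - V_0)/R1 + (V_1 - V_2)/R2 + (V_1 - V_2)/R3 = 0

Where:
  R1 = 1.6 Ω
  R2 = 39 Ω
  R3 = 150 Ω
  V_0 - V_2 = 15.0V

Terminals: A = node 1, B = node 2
Step 1 — V_th is the open-circuit voltage V_A - V_B (nothing connected across the terminals).
Nodal analysis, taking node 2 as the 0 V reference.
Source V1 fixes V_0 = 15 V.
KCL at each unknown node (sum of currents leaving = 0; resistances in Ω):
  Node 1: (V_1 - 15)/1.6 + (V_1 - 0)/39 + (V_1 - 0)/150 = 0
Collecting terms: 0.6573 × V_1 = 9.375  =>  V_1 = 14.26 V
V_th = V_1 - V_2 = 14.26 - 0 = 14.26 V
Step 2 — R_th: zero the source — replace V1 by a short circuit (node 2 merges into node 0) — and find the resistance seen between A (node 1) and B (node 0).
Reduce the network between node 1 (A) and node 0 (B) by series/parallel combination:
  Rp1 = R1 ‖ R2 ‖ R3 (parallel, all between nodes 0 and 1) = 1/(1/1.6 + 1/39 + 1/150) = 1.521 Ω
R_th = 1.521 Ω

Final answer: V_th = 14.26 V, R_th = 1.521 Ω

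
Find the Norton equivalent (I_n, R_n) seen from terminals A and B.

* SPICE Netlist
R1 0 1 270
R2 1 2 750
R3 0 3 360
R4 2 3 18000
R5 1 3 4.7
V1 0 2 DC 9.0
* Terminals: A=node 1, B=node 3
Find the Thévenin equivalent first; then I_n = V_th/R_th and R_n = R_th.
Step 1 — V_th is the open-circuit voltage V_A - V_B (nothing connected across the terminals).
Nodal analysis, taking node 2 as the 0 V reference.
Source V1 fixes V_0 = 9 V.
KCL at each unknown node (sum of currents leaving = 0; resistances in Ω):
  Node 1: (V_1 - 9)/270 + (V_1 - 0)/750 + (V_1 - V_3)/4.7 = 0
  Node 3: (V_3 - 9)/360 + (V_3 - 0)/18000 + (V_3 - V_1)/4.7 = 0
Collecting terms (coefficients in siemens):
  0.2178·V_1 - 0.2128·V_3 = 0.03333
  0.2156·V_3 - 0.2128·V_1 = 0.025
Determinant D = (0.2178)(0.2156) - (-0.2128)(-0.2128) = 0.001689
V_1 = [(0.03333)(0.2156) - (-0.2128)(0.025)]/D = 7.405 V
V_3 = [(0.2178)(0.025) - (0.03333)(-0.2128)]/D = 7.424 V
V_th = V_1 - V_3 = 7.405 - 7.424 = -0.01864 V
Step 2 — R_th: zero the source — replace V1 by a short circuit (node 2 merges into node 0) — and find the resistance seen between A (node 1) and B (node 3).
Reduce the network between node 1 (A) and node 3 (B) by series/parallel combination:
  Rp1 = R1 ‖ R2 (parallel, both between nodes 0 and 1) = 1/(1/270 + 1/750) = 198.5 Ω
  Rp2 = R3 ‖ R4 (parallel, both between nodes 0 and 3) = 1/(1/360 + 1/18000) = 352.9 Ω
  Rs1 = Rp1 + Rp2 (series, joined only at node 0) = 198.5 + 352.9 = 551.5 Ω
  Rp3 = R5 ‖ Rs1 (parallel, both between nodes 1 and 3) = 1/(1/4.7 + 1/551.5) = 4.66 Ω
R_th = 4.66 Ω
I_n = V_th/R_th = -0.01864/4.66 = -0.004 A, and R_n = R_th = 4.66 Ω

Final answer: I_n = -0.004 A, R_n = 4.66 Ω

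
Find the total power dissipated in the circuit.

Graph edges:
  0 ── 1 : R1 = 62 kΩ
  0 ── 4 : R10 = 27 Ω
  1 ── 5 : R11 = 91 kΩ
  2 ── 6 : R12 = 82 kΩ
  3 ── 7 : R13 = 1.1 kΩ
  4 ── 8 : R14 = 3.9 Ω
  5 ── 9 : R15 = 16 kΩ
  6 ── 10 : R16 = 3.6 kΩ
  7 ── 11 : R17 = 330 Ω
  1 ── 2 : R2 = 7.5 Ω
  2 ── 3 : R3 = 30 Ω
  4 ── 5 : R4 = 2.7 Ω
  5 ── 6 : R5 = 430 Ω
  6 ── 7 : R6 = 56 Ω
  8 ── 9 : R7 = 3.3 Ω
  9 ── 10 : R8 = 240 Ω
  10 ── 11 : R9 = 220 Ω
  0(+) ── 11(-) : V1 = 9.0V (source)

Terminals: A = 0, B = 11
Nodal analysis, taking node 11 as the 0 V reference.
Source V1 fixes V_0 = 9 V.
KCL at each unknown node (sum of currents leaving = 0; resistances in Ω):
  Node 1: (V_1 - 9)/62000 + (V_1 - V_2)/7.5 + (V_1 - V_5)/91000 = 0
  Node 2: (V_2 - V_1)/7.5 + (V_2 - V_3)/30 + (V_2 - V_6)/82000 = 0
  Node 3: (V_3 - V_2)/30 + (V_3 - V_7)/1100 = 0
  Node 4: (V_4 - V_5)/2.7 + (V_4 - 9)/27 + (V_4 - V_8)/3.9 = 0
  Node 5: (V_5 - V_4)/2.7 + (V_5 - V_6)/430 + (V_5 - V_1)/91000 + (V_5 - V_9)/16000 = 0
  Node 6: (V_6 - V_5)/430 + (V_6 - V_7)/56 + (V_6 - V_2)/82000 + (V_6 - V_10)/3600 = 0
  Node 7: (V_7 - V_6)/56 + (V_7 - V_3)/1100 + (V_7 - 0)/330 = 0
  Node 8: (V_8 - V_9)/3.3 + (V_8 - V_4)/3.9 = 0
  Node 9: (V_9 - V_8)/3.3 + (V_9 - V_10)/240 + (V_9 - V_5)/16000 = 0
  Node 10: (V_10 - V_9)/240 + (V_10 - 0)/220 + (V_10 - V_6)/3600 = 0
Collecting terms (coefficients in siemens):
  0.1334·V_1 - 0.1333·V_2 - 0.00001099·V_5 = 0.0001452
  0.1667·V_2 - 0.1333·V_1 - 0.03333·V_3 - 0.0000122·V_6 = 0
  0.03424·V_3 - 0.03333·V_2 - 0.0009091·V_7 = 0
  0.6638·V_4 - 0.3704·V_5 - 0.2564·V_8 = 0.3333
  0.3728·V_5 - 0.00001099·V_1 - 0.3704·V_4 - 0.002326·V_6 - 0.0000625·V_9 = 0
  0.02047·V_6 - 0.0000122·V_2 - 0.002326·V_5 - 0.01786·V_7 - 0.0002778·V_10 = 0
  0.0218·V_7 - 0.0009091·V_3 - 0.01786·V_6 = 0
  0.5594·V_8 - 0.2564·V_4 - 0.303·V_9 = 0
  0.3073·V_9 - 0.0000625·V_5 - 0.303·V_8 - 0.004167·V_10 = 0
  0.00899·V_10 - 0.0002778·V_6 - 0.004167·V_9 = 0
Solving these 10 simultaneous equations (Gaussian elimination) gives:
  V_1 = 3.517 V, V_2 = 3.516 V, V_3 = 3.512 V, V_4 = 8.251 V
  V_5 = 8.224 V, V_6 = 3.913 V, V_7 = 3.352 V, V_8 = 8.182 V
  V_9 = 8.124 V, V_10 = 3.886 V
Power in each resistor, P = (ΔV)²/R:
  P_R1 = (9 - 3.517)²/62000 = 0.0004849 W
  P_R2 = (3.517 - 3.516)²/7.5 = 0.0000001473 W
  P_R3 = (3.516 - 3.512)²/30 = 0.0000006307 W
  P_R4 = (8.251 - 8.224)²/2.7 = 0.0002745 W
  P_R5 = (8.224 - 3.913)²/430 = 0.04322 W
  P_R6 = (3.913 - 3.352)²/56 = 0.005615 W
  P_R7 = (8.182 - 8.124)²/3.3 = 0.001028 W
  P_R8 = (8.124 - 3.886)²/240 = 0.07483 W
  P_R9 = (3.886 - 0)²/220 = 0.06865 W
  P_R10 = (9 - 8.251)²/27 = 0.02077 W
  P_R11 = (3.517 - 8.224)²/91000 = 0.0002435 W
  P_R12 = (3.516 - 3.913)²/82000 = 0.000001921 W
  P_R13 = (3.512 - 3.352)²/1100 = 0.00002313 W
  P_R14 = (8.251 - 8.182)²/3.9 = 0.001215 W
  P_R15 = (8.224 - 8.124)²/16000 = 0.0000006233 W
  P_R16 = (3.913 - 3.886)²/3600 = 0.0000001979 W
  P_R17 = (3.352 - 0)²/330 = 0.03405 W
P_total = P_R1 + P_R2 + P_R3 + P_R4 + P_R5 + P_R6 + P_R7 + P_R8 + P_R9 + P_R10 + P_R11 + P_R12 + P_R13 + P_R14 + P_R15 + P_R16 + P_R17 = 0.2504 W

Final answer: 0.2504 W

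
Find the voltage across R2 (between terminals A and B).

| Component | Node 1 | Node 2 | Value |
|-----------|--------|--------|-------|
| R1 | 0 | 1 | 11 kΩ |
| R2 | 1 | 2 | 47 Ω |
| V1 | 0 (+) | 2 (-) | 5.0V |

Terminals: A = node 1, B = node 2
R1 and R2 are in series across V1 (node 0 → node 1 → node 2), and the output A–B is taken across R2, so this is a voltage divider.
Series current: I = V1/(R1 + R2) = 5/(11000 + 47) = 5/11050 = 0.0004526 A
V_R2 = I × R2 = V1 × R2/(R1 + R2) = 5 × 47/11050 = 0.02127 V

Final answer: 0.02127 V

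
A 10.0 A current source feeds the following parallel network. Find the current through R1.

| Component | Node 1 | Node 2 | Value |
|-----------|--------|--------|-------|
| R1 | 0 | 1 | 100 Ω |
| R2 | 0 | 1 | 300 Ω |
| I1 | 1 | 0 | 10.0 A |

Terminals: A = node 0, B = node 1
All resistors sit directly between nodes 0 and 1, so they are in parallel and share one voltage V; the full source current 10 A splits among them.
1/R_par = 1/100 + 1/300 = 0.01333 S  =>  R_par = 75 Ω
V = I × R_par = 10 × 75 = 750 V
I_R1 = V/R1 = 750/100 = 7.5 A

Final answer: 7.5 A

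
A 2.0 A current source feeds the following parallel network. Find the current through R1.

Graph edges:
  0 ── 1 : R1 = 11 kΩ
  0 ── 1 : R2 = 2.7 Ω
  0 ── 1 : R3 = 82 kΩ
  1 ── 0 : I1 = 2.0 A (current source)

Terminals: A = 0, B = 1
All resistors sit directly between nodes 0 and 1, so they are in parallel and share one voltage V; the full source current 2 A splits among them.
1/R_par = 1/11000 + 1/2.7 + 1/82000 = 0.3705 S  =>  R_par = 2.699 Ω
V = I × R_par = 2 × 2.699 = 5.398 V
I_R1 = V/R1 = 5.398/11000 = 0.0004908 A

Final answer: 0.0004908 A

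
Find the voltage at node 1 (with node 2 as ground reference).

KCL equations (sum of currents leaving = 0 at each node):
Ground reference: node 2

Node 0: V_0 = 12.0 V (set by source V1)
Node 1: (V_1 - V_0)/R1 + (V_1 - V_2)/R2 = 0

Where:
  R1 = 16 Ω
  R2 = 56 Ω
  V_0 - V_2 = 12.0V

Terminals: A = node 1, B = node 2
Nodal analysis, taking node 2 as the 0 V reference.
Source V1 fixes V_0 = 12 V.
KCL at each unknown node (sum of currents leaving = 0; resistances in Ω):
  Node 1: (V_1 - 12)/16 + (V_1 - 0)/56 = 0
Collecting terms: 0.08036 × V_1 = 0.75  =>  V_1 = 9.333 V
The requested potential is V_1 = 9.333 V.

Final answer: V_1 = 9.333 V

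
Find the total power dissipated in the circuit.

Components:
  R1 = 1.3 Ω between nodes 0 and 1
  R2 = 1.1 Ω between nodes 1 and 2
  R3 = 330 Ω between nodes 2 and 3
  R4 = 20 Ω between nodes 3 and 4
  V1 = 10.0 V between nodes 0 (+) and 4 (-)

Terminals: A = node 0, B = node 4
Nodal analysis, taking node 4 as the 0 V reference.
Source V1 fixes V_0 = 10 V.
KCL at each unknown node (sum of currents leaving = 0; resistances in Ω):
  Node 1: (V_1 - 10)/1.3 + (V_1 - V_2)/1.1 = 0
  Node 2: (V_2 - V_1)/1.1 + (V_2 - V_3)/330 = 0
  Node 3: (V_3 - V_2)/330 + (V_3 - 0)/20 = 0
Collecting terms (coefficients in siemens):
  1.678·V_1 - 0.9091·V_2 = 7.692
  0.9121·V_2 - 0.9091·V_1 - 0.00303·V_3 = 0
  0.05303·V_3 - 0.00303·V_2 = 0
Solving these 3 simultaneous equations (Gaussian elimination) gives:
  V_1 = 9.963 V, V_2 = 9.932 V, V_3 = 0.5675 V
Power in each resistor, P = (ΔV)²/R:
  P_R1 = (10 - 9.963)²/1.3 = 0.001047 W
  P_R2 = (9.963 - 9.932)²/1.1 = 0.0008858 W
  P_R3 = (9.932 - 0.5675)²/330 = 0.2657 W
  P_R4 = (0.5675 - 0)²/20 = 0.0161 W
P_total = P_R1 + P_R2 + P_R3 + P_R4 = 0.2838 W

Final answer: 0.2838 W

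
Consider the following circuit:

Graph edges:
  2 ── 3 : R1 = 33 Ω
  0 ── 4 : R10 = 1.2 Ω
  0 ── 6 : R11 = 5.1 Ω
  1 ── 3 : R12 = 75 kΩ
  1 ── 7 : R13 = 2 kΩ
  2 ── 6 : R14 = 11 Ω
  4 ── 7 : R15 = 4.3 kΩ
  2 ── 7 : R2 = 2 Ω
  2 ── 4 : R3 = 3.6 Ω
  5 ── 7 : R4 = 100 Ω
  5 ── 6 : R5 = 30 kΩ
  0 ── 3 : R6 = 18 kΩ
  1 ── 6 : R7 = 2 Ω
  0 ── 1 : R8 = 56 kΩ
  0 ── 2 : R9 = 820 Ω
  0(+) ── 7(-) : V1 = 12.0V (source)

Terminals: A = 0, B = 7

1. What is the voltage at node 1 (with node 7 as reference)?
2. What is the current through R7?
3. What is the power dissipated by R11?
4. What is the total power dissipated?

Nodal analysis, taking node 7 as the 0 V reference.
Source V1 fixes V_0 = 12 V.
KCL at each unknown node (sum of currents leaving = 0; resistances in Ω):
  Node 1: (V_1 - V_6)/2 + (V_1 - 12)/56000 + (V_1 - V_3)/75000 + (V_1 - 0)/2000 = 0
  Node 2: (V_2 - V_3)/33 + (V_2 - 0)/2 + (V_2 - V_4)/3.6 + (V_2 - 12)/820 + (V_2 - V_6)/11 = 0
  Node 3: (V_3 - V_2)/33 + (V_3 - 12)/18000 + (V_3 - V_1)/75000 = 0
  Node 4: (V_4 - V_2)/3.6 + (V_4 - 12)/1.2 + (V_4 - 0)/4300 = 0
  Node 5: (V_5 - 0)/100 + (V_5 - V_6)/30000 = 0
  Node 6: (V_6 - V_5)/30000 + (V_6 - V_1)/2 + (V_6 - 12)/5.1 + (V_6 - V_2)/11 = 0
Collecting terms (coefficients in siemens):
  0.5005·V_1 - 0.00001333·V_3 - 0.5·V_6 = 0.0002143
  0.9002·V_2 - 0.0303·V_3 - 0.2778·V_4 - 0.09091·V_6 = 0.01463
  0.03037·V_3 - 0.00001333·V_1 - 0.0303·V_2 = 0.0006667
  1.111·V_4 - 0.2778·V_2 = 10
  0.01003·V_5 - 0.00003333·V_6 = 0
  0.787·V_6 - 0.5·V_1 - 0.09091·V_2 - 0.00003333·V_5 = 2.353
Solving these 6 simultaneous equations (Gaussian elimination) gives:
  V_1 = 9.509 V, V_2 = 4.222 V, V_3 = 4.239 V, V_4 = 10.05 V
  V_5 = 0.03162 V, V_6 = 9.519 V
Part 1:
  Read off the nodal solution: V_1 = 9.509 V
Part 2:
  I_R7 = (V_1 - V_6)/R7 = (9.509 - 9.519)/2 = -0.00478 A
  Magnitude: I_R7 = 0.00478 A
Part 3:
  I_R11 = (V_0 - V_6)/R11 = (12 - 9.519)/5.1 = 0.4866 A
  P_R11 = I_R11² × R11 = (0.4866)² × 5.1 = 1.207 W
Part 4:
  Power in each resistor, P = (ΔV)²/R:
    P_R1 = (4.222 - 4.239)²/33 = 0.000008297 W
    P_R2 = (4.222 - 0)²/2 = 8.914 W
    P_R3 = (4.222 - 10.05)²/3.6 = 9.445 W
    P_R4 = (0.03162 - 0)²/100 = 0.00001 W
    P_R5 = (0.03162 - 9.519)²/30000 = 0.003 W
    P_R6 = (12 - 4.239)²/18000 = 0.003346 W
    P_R7 = (9.509 - 9.519)²/2 = 0.0000457 W
    P_R8 = (12 - 9.509)²/56000 = 0.0001108 W
    P_R9 = (12 - 4.222)²/820 = 0.07377 W
    P_R10 = (12 - 10.05)²/1.2 = 3.157 W
    P_R11 = (12 - 9.519)²/5.1 = 1.207 W
    P_R12 = (9.509 - 4.239)²/75000 = 0.0003703 W
    P_R13 = (9.509 - 0)²/2000 = 0.04521 W
    P_R14 = (4.222 - 9.519)²/11 = 2.55 W
    P_R15 = (10.05 - 0)²/4300 = 0.02351 W
  P_total = P_R1 + P_R2 + P_R3 + P_R4 + P_R5 + P_R6 + P_R7 + P_R8 + P_R9 + P_R10 + P_R11 + P_R12 + P_R13 + P_R14 + P_R15 = 25.42 W

Final answers:
1. V_1 = 9.509 V
2. I_R7 = 0.00478 A
3. P_R11 = 1.207 W
4. P_total = 25.42 W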